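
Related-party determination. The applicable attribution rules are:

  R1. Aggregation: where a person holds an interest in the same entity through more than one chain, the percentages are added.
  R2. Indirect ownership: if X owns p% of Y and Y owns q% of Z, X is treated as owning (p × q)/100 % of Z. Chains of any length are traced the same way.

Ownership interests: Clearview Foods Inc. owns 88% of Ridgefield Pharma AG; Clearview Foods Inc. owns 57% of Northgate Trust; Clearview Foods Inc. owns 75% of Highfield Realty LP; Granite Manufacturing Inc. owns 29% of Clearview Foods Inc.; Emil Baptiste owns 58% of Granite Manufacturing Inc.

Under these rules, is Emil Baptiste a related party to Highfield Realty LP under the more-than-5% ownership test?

Chain via Granite Manufacturing Inc. → Clearview Foods Inc. (R2): 58% × 29% × 75% = 12.615% of Highfield Realty LP.
12.615% exceeds the 5% threshold, so Emil is a related party to Highfield Realty LP.

Yes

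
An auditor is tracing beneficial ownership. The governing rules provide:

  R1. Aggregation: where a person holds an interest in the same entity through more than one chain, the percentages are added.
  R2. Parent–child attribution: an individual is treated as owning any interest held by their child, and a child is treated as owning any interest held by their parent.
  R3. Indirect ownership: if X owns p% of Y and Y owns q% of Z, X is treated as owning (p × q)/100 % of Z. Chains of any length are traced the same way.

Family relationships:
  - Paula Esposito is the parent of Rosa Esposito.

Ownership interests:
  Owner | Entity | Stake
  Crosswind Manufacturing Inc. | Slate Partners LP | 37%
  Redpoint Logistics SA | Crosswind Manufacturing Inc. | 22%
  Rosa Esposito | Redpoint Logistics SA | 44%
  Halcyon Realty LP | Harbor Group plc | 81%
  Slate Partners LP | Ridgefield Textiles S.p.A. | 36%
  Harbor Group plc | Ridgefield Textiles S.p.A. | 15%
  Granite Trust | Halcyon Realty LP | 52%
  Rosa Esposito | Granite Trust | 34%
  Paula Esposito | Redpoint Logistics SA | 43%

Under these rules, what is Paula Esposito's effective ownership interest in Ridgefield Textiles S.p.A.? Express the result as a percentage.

4.697568%

By parent–child attribution (R2), Paula Esposito is treated as also owning Rosa Esposito's interest in Redpoint Logistics SA, giving 43% + 44% = 87%.
By parent–child attribution (R2), Paula Esposito is treated as owning Rosa Esposito's 34% interest in Granite Trust.
Chain via Redpoint Logistics SA → Crosswind Manufacturing Inc. → Slate Partners LP (R3): 87% × 22% × 37% × 36% = 2.549448% of Ridgefield Textiles S.p.A.
Chain via Granite Trust → Halcyon Realty LP → Harbor Group plc (R3): 34% × 52% × 81% × 15% = 2.14812% of Ridgefield Textiles S.p.A.
Aggregating (R1): 2.549448% + 2.14812% = 4.697568%.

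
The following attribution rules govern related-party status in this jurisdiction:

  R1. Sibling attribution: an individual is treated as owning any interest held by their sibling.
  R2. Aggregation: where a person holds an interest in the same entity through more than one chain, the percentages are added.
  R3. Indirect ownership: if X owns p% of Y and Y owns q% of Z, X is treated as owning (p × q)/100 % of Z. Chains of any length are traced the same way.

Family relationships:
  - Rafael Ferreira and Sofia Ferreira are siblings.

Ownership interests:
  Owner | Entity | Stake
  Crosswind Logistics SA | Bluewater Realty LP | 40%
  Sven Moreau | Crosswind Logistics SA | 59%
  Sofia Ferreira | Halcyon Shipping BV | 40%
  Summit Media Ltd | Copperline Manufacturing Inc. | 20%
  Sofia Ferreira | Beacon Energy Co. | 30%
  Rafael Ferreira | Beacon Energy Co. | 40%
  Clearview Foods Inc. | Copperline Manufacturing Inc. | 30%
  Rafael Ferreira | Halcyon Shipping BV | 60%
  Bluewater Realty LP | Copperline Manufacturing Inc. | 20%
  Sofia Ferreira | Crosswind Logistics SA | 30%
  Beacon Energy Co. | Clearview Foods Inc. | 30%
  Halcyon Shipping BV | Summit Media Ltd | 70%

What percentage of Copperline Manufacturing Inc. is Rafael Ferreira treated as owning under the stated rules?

22.7%

By sibling attribution (R1), Rafael Ferreira is treated as also owning Sofia Ferreira's interest in Halcyon Shipping BV, giving 60% + 40% = 100%.
By sibling attribution (R1), Rafael Ferreira is treated as also owning Sofia Ferreira's interest in Beacon Energy Co, giving 40% + 30% = 70%.
By sibling attribution (R1), Rafael Ferreira is treated as owning Sofia Ferreira's 30% interest in Crosswind Logistics SA.
Chain via Halcyon Shipping BV → Summit Media Ltd (R3): 100% × 70% × 20% = 14% of Copperline Manufacturing Inc.
Chain via Beacon Energy Co. → Clearview Foods Inc. (R3): 70% × 30% × 30% = 6.3% of Copperline Manufacturing Inc.
Chain via Crosswind Logistics SA → Bluewater Realty LP (R3): 30% × 40% × 20% = 2.4% of Copperline Manufacturing Inc.
Aggregating (R2): 14% + 6.3% + 2.4% = 22.7%.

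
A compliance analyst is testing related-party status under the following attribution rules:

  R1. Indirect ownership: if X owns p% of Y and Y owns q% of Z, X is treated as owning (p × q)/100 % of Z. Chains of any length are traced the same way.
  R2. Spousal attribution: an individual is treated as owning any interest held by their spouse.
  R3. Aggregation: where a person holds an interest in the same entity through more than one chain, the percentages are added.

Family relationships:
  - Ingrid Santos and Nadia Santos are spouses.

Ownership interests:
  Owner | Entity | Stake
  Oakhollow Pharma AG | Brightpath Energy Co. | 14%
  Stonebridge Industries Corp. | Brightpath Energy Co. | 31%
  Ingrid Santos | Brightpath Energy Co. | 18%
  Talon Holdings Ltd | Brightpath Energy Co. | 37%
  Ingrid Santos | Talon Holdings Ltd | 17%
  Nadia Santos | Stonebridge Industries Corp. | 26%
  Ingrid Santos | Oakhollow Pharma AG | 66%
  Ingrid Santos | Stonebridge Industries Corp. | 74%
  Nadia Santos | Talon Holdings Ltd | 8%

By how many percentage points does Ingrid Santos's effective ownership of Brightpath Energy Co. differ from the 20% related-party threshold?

By spousal attribution (R2), Ingrid Santos is treated as also owning Nadia Santos's interest in Stonebridge Industries Corp, giving 74% + 26% = 100%.
By spousal attribution (R2), Ingrid Santos is treated as also owning Nadia Santos's interest in Talon Holdings Ltd, giving 17% + 8% = 25%.
Chain via Stonebridge Industries Corp. (R1): 100% × 31% = 31% of Brightpath Energy Co.
Chain via Talon Holdings Ltd (R1): 25% × 37% = 9.25% of Brightpath Energy Co.
Chain via Oakhollow Pharma AG (R1): 66% × 14% = 9.24% of Brightpath Energy Co.
Direct interest in Brightpath Energy Co: 18%.
Aggregating (R3): 31% + 9.25% + 9.24% + 18% = 67.49%.
67.49% exceeds the 20% threshold by 47.49 percentage points.

47.49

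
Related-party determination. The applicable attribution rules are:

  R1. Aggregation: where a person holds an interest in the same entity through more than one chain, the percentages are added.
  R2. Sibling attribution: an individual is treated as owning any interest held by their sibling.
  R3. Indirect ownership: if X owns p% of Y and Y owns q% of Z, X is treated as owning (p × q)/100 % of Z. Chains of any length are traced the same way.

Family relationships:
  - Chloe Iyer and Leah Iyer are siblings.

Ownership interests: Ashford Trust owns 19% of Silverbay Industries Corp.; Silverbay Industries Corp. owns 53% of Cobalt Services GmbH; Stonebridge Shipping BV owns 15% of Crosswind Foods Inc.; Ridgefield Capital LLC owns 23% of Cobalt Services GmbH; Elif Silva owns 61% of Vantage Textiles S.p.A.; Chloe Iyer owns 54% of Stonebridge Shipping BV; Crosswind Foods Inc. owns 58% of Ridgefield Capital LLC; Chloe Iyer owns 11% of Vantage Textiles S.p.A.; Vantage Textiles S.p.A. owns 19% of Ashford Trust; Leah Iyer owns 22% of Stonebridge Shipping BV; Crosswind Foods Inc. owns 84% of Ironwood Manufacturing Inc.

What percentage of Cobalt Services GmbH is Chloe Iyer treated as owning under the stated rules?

1.731223%

By sibling attribution (R2), Chloe Iyer is treated as also owning Leah Iyer's interest in Stonebridge Shipping BV, giving 54% + 22% = 76%.
Chain via Vantage Textiles S.p.A. → Ashford Trust → Silverbay Industries Corp. (R3): 11% × 19% × 19% × 53% = 0.210463% of Cobalt Services GmbH.
Chain via Stonebridge Shipping BV → Crosswind Foods Inc. → Ridgefield Capital LLC (R3): 76% × 15% × 58% × 23% = 1.52076% of Cobalt Services GmbH.
Aggregating (R1): 0.210463% + 1.52076% = 1.731223%.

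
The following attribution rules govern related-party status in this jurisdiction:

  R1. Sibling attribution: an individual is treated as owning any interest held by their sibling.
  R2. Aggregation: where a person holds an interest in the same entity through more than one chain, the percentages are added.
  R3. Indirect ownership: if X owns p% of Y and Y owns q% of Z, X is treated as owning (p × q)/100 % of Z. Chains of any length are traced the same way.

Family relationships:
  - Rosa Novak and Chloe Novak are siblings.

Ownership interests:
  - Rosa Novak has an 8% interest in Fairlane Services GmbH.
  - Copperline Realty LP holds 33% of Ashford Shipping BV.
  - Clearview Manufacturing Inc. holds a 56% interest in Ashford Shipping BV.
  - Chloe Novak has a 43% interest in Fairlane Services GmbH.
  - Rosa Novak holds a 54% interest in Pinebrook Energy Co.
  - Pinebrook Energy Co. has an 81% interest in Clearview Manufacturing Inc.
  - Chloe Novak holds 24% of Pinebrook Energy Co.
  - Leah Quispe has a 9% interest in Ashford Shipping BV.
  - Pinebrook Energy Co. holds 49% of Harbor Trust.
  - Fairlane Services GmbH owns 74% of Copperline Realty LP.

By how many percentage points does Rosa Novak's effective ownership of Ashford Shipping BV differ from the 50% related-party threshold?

By sibling attribution (R1), Rosa Novak is treated as also owning Chloe Novak's interest in Pinebrook Energy Co, giving 54% + 24% = 78%.
By sibling attribution (R1), Rosa Novak is treated as also owning Chloe Novak's interest in Fairlane Services GmbH, giving 8% + 43% = 51%.
Chain via Pinebrook Energy Co. → Clearview Manufacturing Inc. (R3): 78% × 81% × 56% = 35.3808% of Ashford Shipping BV.
Chain via Fairlane Services GmbH → Copperline Realty LP (R3): 51% × 74% × 33% = 12.4542% of Ashford Shipping BV.
Aggregating (R2): 35.3808% + 12.4542% = 47.835%.
47.835% falls short of the 50% threshold by 2.165 percentage points.

2.165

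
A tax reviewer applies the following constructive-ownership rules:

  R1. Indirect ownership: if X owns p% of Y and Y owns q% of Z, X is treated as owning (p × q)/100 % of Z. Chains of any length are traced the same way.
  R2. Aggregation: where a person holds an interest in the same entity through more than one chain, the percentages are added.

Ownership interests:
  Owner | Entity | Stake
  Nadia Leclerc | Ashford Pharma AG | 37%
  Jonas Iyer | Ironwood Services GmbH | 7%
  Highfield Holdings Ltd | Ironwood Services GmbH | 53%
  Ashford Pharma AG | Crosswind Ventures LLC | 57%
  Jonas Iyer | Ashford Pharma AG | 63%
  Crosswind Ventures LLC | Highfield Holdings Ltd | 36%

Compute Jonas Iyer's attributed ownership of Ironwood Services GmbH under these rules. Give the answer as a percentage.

Chain via Ashford Pharma AG → Crosswind Ventures LLC → Highfield Holdings Ltd (R1): 63% × 57% × 36% × 53% = 6.851628% of Ironwood Services GmbH.
Direct interest in Ironwood Services GmbH: 7%.
Aggregating (R2): 6.851628% + 7% = 13.851628%.

13.851628%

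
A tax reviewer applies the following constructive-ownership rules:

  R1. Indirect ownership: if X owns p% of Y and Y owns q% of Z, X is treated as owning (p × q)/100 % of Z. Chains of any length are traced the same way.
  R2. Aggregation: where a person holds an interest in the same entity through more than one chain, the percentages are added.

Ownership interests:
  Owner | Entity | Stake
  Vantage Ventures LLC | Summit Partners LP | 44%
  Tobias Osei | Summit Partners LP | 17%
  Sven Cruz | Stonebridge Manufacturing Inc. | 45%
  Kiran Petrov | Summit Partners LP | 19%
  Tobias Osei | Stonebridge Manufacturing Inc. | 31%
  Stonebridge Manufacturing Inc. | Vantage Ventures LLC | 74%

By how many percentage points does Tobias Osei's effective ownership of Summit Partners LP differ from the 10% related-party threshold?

Chain via Stonebridge Manufacturing Inc. → Vantage Ventures LLC (R1): 31% × 74% × 44% = 10.0936% of Summit Partners LP.
Direct interest in Summit Partners LP: 17%.
Aggregating (R2): 10.0936% + 17% = 27.0936%.
27.0936% exceeds the 10% threshold by 17.0936 percentage points.

17.0936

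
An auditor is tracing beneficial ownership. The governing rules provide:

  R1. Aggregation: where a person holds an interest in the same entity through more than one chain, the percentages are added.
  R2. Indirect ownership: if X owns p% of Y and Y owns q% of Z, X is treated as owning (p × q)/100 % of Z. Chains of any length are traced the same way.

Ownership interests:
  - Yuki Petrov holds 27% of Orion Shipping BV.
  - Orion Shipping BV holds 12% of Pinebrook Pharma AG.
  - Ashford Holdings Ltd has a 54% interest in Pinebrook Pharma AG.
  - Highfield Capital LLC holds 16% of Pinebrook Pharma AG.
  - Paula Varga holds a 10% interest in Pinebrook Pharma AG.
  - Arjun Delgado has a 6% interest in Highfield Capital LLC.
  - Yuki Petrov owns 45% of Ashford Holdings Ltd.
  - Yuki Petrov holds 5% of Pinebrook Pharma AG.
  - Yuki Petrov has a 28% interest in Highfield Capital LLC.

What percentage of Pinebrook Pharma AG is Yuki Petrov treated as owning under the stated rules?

Chain via Ashford Holdings Ltd (R2): 45% × 54% = 24.3% of Pinebrook Pharma AG.
Chain via Highfield Capital LLC (R2): 28% × 16% = 4.48% of Pinebrook Pharma AG.
Chain via Orion Shipping BV (R2): 27% × 12% = 3.24% of Pinebrook Pharma AG.
Direct interest in Pinebrook Pharma AG: 5%.
Aggregating (R1): 24.3% + 4.48% + 3.24% + 5% = 37.02%.

37.02%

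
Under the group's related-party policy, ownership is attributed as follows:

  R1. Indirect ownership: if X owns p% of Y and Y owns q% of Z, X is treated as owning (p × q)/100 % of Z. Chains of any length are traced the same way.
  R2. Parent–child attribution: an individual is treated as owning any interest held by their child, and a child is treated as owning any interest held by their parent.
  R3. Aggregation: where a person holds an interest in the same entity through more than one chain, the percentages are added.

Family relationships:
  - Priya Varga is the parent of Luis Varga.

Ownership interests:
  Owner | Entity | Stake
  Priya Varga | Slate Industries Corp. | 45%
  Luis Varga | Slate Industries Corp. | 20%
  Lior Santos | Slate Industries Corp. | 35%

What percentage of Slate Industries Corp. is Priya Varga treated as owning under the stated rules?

By parent–child attribution (R2), Priya Varga is treated as also owning Luis Varga's interest in Slate Industries Corp, giving 45% + 20% = 65%.
Direct interest in Slate Industries Corp: 65%.

65%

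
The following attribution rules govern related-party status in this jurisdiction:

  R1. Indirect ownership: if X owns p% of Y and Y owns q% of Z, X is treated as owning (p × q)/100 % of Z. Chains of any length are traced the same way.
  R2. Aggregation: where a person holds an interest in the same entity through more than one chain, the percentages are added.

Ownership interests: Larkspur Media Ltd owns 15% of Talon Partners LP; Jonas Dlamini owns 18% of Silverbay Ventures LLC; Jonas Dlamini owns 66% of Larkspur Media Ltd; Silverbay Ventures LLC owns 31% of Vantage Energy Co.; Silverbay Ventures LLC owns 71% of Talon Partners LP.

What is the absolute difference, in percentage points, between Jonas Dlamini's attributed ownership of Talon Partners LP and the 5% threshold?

Chain via Silverbay Ventures LLC (R1): 18% × 71% = 12.78% of Talon Partners LP.
Chain via Larkspur Media Ltd (R1): 66% × 15% = 9.9% of Talon Partners LP.
Aggregating (R2): 12.78% + 9.9% = 22.68%.
22.68% exceeds the 5% threshold by 17.68 percentage points.

17.68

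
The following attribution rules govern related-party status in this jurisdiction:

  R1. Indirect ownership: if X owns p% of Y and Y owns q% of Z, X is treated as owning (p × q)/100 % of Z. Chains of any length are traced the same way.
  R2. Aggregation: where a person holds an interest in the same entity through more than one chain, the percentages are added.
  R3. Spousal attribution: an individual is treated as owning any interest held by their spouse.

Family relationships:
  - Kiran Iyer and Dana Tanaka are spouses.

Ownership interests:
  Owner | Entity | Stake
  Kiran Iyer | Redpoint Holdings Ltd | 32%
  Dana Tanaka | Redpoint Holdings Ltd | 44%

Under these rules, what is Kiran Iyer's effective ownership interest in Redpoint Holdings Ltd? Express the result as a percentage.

By spousal attribution (R3), Kiran Iyer is treated as also owning Dana Tanaka's interest in Redpoint Holdings Ltd, giving 32% + 44% = 76%.
Direct interest in Redpoint Holdings Ltd: 76%.

76%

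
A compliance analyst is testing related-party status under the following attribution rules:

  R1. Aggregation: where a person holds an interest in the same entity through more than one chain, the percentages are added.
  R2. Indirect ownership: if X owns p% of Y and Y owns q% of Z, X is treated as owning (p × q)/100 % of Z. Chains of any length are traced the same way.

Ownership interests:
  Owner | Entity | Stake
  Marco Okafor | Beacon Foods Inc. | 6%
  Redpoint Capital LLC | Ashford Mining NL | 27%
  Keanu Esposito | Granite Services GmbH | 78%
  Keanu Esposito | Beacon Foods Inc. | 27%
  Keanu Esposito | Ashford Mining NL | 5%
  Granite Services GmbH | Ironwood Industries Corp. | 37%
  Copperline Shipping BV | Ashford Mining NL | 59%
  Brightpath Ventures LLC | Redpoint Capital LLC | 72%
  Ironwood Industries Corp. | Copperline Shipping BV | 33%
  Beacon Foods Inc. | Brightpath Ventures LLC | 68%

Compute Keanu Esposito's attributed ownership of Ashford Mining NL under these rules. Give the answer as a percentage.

14.188226%

Chain via Granite Services GmbH → Ironwood Industries Corp. → Copperline Shipping BV (R2): 78% × 37% × 33% × 59% = 5.619042% of Ashford Mining NL.
Chain via Beacon Foods Inc. → Brightpath Ventures LLC → Redpoint Capital LLC (R2): 27% × 68% × 72% × 27% = 3.569184% of Ashford Mining NL.
Direct interest in Ashford Mining NL: 5%.
Aggregating (R1): 5.619042% + 3.569184% + 5% = 14.188226%.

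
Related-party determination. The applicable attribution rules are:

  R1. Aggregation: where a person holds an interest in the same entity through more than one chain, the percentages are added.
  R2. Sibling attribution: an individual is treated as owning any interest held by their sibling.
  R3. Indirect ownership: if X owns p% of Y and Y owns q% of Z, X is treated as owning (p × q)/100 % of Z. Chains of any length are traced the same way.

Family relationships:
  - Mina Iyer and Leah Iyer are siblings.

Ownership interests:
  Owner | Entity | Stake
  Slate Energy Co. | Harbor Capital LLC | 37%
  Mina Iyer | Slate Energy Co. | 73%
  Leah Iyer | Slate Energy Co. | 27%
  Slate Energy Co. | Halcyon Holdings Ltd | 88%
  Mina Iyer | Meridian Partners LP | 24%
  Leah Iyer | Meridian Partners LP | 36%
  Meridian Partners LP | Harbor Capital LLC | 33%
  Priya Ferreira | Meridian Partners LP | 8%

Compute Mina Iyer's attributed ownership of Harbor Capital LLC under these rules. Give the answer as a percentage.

56.8%

By sibling attribution (R2), Mina Iyer is treated as also owning Leah Iyer's interest in Meridian Partners LP, giving 24% + 36% = 60%.
By sibling attribution (R2), Mina Iyer is treated as also owning Leah Iyer's interest in Slate Energy Co, giving 73% + 27% = 100%.
Chain via Meridian Partners LP (R3): 60% × 33% = 19.8% of Harbor Capital LLC.
Chain via Slate Energy Co. (R3): 100% × 37% = 37% of Harbor Capital LLC.
Aggregating (R1): 19.8% + 37% = 56.8%.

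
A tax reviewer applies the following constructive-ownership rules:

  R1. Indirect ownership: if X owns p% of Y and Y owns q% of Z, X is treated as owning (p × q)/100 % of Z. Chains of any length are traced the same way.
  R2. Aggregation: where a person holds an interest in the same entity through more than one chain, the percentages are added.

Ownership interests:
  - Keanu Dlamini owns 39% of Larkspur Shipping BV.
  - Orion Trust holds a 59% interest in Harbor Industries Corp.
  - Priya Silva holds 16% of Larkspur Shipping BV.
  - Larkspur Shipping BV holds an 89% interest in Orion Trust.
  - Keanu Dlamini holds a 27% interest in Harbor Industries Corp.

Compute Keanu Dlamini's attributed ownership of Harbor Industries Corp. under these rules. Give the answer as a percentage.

Chain via Larkspur Shipping BV → Orion Trust (R1): 39% × 89% × 59% = 20.4789% of Harbor Industries Corp.
Direct interest in Harbor Industries Corp: 27%.
Aggregating (R2): 20.4789% + 27% = 47.4789%.

47.4789%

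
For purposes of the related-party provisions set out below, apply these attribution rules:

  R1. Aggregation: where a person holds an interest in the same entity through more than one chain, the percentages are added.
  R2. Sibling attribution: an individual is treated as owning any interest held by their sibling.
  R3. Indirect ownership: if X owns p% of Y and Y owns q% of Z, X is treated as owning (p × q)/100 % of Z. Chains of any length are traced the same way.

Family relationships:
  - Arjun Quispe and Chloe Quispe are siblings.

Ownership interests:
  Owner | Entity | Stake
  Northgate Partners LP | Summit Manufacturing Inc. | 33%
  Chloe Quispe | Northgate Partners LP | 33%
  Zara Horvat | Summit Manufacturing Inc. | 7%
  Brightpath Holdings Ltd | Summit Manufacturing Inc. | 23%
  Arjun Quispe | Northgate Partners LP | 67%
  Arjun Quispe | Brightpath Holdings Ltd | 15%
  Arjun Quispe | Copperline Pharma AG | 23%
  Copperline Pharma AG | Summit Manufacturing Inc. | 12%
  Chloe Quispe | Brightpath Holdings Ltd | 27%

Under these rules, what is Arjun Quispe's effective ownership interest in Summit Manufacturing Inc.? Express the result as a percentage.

By sibling attribution (R2), Arjun Quispe is treated as also owning Chloe Quispe's interest in Brightpath Holdings Ltd, giving 15% + 27% = 42%.
By sibling attribution (R2), Arjun Quispe is treated as also owning Chloe Quispe's interest in Northgate Partners LP, giving 67% + 33% = 100%.
Chain via Brightpath Holdings Ltd (R3): 42% × 23% = 9.66% of Summit Manufacturing Inc.
Chain via Northgate Partners LP (R3): 100% × 33% = 33% of Summit Manufacturing Inc.
Chain via Copperline Pharma AG (R3): 23% × 12% = 2.76% of Summit Manufacturing Inc.
Aggregating (R1): 9.66% + 33% + 2.76% = 45.42%.

45.42%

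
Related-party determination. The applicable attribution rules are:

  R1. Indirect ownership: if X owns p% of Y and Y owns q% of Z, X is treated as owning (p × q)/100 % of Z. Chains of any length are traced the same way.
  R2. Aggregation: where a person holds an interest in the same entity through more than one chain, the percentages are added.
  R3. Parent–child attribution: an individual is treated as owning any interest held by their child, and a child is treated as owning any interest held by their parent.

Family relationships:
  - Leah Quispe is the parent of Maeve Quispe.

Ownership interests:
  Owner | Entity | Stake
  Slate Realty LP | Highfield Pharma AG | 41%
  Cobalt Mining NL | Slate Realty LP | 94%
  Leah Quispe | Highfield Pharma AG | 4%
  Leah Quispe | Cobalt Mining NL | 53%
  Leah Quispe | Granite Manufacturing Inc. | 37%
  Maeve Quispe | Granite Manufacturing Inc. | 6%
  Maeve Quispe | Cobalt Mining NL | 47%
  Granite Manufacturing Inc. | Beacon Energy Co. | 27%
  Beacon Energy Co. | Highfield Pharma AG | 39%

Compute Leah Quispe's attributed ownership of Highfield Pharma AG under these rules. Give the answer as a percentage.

47.0679%

By parent–child attribution (R3), Leah Quispe is treated as also owning Maeve Quispe's interest in Granite Manufacturing Inc, giving 37% + 6% = 43%.
By parent–child attribution (R3), Leah Quispe is treated as also owning Maeve Quispe's interest in Cobalt Mining NL, giving 53% + 47% = 100%.
Chain via Granite Manufacturing Inc. → Beacon Energy Co. (R1): 43% × 27% × 39% = 4.5279% of Highfield Pharma AG.
Chain via Cobalt Mining NL → Slate Realty LP (R1): 100% × 94% × 41% = 38.54% of Highfield Pharma AG.
Direct interest in Highfield Pharma AG: 4%.
Aggregating (R2): 4.5279% + 38.54% + 4% = 47.0679%.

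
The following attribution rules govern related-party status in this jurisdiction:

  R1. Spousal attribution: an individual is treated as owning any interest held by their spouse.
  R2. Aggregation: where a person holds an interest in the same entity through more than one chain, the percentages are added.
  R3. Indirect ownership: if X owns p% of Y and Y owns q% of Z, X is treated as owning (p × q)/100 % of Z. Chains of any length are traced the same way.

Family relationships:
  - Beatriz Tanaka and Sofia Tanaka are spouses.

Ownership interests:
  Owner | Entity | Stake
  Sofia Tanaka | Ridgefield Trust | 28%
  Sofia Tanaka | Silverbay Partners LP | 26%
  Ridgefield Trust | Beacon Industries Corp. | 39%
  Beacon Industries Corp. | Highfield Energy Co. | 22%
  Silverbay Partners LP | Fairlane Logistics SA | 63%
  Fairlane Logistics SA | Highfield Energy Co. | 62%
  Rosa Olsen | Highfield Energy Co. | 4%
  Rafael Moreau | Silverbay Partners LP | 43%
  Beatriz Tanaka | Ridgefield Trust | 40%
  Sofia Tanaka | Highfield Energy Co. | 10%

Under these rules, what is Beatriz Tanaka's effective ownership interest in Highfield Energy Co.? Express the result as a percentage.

25.99%

By spousal attribution (R1), Beatriz Tanaka is treated as also owning Sofia Tanaka's interest in Ridgefield Trust, giving 40% + 28% = 68%.
By spousal attribution (R1), Beatriz Tanaka is treated as owning Sofia Tanaka's 26% interest in Silverbay Partners LP.
By spousal attribution (R1), Beatriz Tanaka is treated as owning Sofia Tanaka's 10% interest in Highfield Energy Co.
Chain via Ridgefield Trust → Beacon Industries Corp. (R3): 68% × 39% × 22% = 5.8344% of Highfield Energy Co.
Chain via Silverbay Partners LP → Fairlane Logistics SA (R3): 26% × 63% × 62% = 10.1556% of Highfield Energy Co.
Direct interest in Highfield Energy Co: 10%.
Aggregating (R2): 5.8344% + 10.1556% + 10% = 25.99%.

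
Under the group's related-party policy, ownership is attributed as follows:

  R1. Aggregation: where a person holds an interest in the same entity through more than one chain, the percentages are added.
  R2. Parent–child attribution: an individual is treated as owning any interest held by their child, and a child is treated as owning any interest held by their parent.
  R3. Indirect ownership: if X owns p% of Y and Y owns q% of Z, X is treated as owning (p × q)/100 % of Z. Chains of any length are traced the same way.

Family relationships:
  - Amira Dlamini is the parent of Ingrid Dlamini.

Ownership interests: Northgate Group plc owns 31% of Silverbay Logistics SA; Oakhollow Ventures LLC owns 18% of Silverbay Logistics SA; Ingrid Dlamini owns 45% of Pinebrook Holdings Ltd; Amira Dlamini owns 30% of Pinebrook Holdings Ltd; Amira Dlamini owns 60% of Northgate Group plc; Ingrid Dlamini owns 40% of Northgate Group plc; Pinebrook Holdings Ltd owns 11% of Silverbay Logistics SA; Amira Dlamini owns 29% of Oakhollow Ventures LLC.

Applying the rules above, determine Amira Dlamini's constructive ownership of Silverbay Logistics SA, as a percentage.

44.47%

By parent–child attribution (R2), Amira Dlamini is treated as also owning Ingrid Dlamini's interest in Northgate Group plc, giving 60% + 40% = 100%.
By parent–child attribution (R2), Amira Dlamini is treated as also owning Ingrid Dlamini's interest in Pinebrook Holdings Ltd, giving 30% + 45% = 75%.
Chain via Northgate Group plc (R3): 100% × 31% = 31% of Silverbay Logistics SA.
Chain via Pinebrook Holdings Ltd (R3): 75% × 11% = 8.25% of Silverbay Logistics SA.
Chain via Oakhollow Ventures LLC (R3): 29% × 18% = 5.22% of Silverbay Logistics SA.
Aggregating (R1): 31% + 8.25% + 5.22% = 44.47%.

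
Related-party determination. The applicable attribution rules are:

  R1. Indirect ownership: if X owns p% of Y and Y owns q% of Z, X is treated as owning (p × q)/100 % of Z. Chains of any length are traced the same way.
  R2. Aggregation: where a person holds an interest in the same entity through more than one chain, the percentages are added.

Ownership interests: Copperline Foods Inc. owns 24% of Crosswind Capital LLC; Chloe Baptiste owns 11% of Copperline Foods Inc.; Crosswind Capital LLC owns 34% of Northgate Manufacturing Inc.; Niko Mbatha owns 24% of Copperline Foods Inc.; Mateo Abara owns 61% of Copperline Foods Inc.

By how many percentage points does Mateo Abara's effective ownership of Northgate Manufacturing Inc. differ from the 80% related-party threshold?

Chain via Copperline Foods Inc. → Crosswind Capital LLC (R1): 61% × 24% × 34% = 4.9776% of Northgate Manufacturing Inc.
4.9776% falls short of the 80% threshold by 75.0224 percentage points.

75.0224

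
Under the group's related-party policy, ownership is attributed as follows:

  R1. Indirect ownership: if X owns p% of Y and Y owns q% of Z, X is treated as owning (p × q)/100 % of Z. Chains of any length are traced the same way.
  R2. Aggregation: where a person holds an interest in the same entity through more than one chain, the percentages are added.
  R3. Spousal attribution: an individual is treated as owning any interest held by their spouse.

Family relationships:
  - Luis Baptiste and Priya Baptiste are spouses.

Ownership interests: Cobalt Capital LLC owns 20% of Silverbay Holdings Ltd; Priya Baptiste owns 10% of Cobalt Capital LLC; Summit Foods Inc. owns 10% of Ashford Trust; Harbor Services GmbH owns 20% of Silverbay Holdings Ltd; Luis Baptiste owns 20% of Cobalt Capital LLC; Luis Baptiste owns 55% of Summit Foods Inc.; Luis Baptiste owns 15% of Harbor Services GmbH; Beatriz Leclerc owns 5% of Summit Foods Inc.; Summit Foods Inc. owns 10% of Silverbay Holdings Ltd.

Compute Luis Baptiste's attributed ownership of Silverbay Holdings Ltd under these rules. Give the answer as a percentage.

14.5%

By spousal attribution (R3), Luis Baptiste is treated as also owning Priya Baptiste's interest in Cobalt Capital LLC, giving 20% + 10% = 30%.
Chain via Summit Foods Inc. (R1): 55% × 10% = 5.5% of Silverbay Holdings Ltd.
Chain via Cobalt Capital LLC (R1): 30% × 20% = 6% of Silverbay Holdings Ltd.
Chain via Harbor Services GmbH (R1): 15% × 20% = 3% of Silverbay Holdings Ltd.
Aggregating (R2): 5.5% + 6% + 3% = 14.5%.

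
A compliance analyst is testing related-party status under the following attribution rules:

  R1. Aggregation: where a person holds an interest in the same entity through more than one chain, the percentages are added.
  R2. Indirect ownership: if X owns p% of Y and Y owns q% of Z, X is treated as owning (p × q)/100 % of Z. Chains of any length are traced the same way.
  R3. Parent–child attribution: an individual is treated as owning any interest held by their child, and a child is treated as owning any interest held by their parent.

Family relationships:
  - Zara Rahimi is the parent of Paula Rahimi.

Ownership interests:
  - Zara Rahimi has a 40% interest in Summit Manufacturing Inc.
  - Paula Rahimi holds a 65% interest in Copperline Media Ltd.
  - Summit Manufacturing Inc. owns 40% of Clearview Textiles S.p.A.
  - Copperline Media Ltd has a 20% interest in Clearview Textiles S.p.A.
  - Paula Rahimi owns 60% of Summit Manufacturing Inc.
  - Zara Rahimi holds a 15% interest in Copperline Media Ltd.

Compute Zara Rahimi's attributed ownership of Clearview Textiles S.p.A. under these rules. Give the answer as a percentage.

By parent–child attribution (R3), Zara Rahimi is treated as also owning Paula Rahimi's interest in Summit Manufacturing Inc, giving 40% + 60% = 100%.
By parent–child attribution (R3), Zara Rahimi is treated as also owning Paula Rahimi's interest in Copperline Media Ltd, giving 15% + 65% = 80%.
Chain via Summit Manufacturing Inc. (R2): 100% × 40% = 40% of Clearview Textiles S.p.A.
Chain via Copperline Media Ltd (R2): 80% × 20% = 16% of Clearview Textiles S.p.A.
Aggregating (R1): 40% + 16% = 56%.

56%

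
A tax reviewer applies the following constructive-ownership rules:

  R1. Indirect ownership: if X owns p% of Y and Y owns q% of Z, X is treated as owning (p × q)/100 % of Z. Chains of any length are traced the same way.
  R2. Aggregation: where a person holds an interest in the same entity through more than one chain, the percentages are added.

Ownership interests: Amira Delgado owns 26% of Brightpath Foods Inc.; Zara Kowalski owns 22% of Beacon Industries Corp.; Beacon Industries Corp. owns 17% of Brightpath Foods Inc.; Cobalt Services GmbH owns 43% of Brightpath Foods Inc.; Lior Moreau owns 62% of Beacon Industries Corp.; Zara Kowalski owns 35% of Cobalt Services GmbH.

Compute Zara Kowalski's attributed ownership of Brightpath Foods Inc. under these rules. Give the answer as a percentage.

18.79%

Chain via Cobalt Services GmbH (R1): 35% × 43% = 15.05% of Brightpath Foods Inc.
Chain via Beacon Industries Corp. (R1): 22% × 17% = 3.74% of Brightpath Foods Inc.
Aggregating (R2): 15.05% + 3.74% = 18.79%.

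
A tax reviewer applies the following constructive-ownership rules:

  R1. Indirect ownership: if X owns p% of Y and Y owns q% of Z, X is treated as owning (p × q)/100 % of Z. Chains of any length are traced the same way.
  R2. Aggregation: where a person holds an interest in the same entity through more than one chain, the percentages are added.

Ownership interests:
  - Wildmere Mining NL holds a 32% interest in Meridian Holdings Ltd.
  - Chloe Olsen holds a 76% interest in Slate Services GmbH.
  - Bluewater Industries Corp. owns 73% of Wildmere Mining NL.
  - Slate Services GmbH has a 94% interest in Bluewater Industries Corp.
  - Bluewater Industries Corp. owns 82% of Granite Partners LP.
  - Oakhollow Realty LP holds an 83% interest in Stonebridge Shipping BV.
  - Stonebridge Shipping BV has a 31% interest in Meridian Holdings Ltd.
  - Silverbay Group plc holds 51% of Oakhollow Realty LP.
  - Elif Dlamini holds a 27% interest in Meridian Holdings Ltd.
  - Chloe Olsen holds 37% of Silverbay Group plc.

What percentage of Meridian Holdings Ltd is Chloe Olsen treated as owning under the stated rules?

Chain via Silverbay Group plc → Oakhollow Realty LP → Stonebridge Shipping BV (R1): 37% × 51% × 83% × 31% = 4.855251% of Meridian Holdings Ltd.
Chain via Slate Services GmbH → Bluewater Industries Corp. → Wildmere Mining NL (R1): 76% × 94% × 73% × 32% = 16.688384% of Meridian Holdings Ltd.
Aggregating (R2): 4.855251% + 16.688384% = 21.543635%.

21.543635%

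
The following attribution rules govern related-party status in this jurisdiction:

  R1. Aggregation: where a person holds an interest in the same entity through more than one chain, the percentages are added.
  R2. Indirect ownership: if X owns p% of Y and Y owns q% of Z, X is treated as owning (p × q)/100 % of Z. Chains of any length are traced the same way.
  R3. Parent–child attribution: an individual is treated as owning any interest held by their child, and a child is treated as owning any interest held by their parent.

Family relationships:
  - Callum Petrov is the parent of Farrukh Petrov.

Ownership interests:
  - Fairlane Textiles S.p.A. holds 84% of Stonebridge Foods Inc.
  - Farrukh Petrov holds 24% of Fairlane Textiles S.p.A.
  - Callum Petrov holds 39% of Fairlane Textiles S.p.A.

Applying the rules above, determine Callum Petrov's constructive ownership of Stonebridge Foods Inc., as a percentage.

By parent–child attribution (R3), Callum Petrov is treated as also owning Farrukh Petrov's interest in Fairlane Textiles S.p.A, giving 39% + 24% = 63%.
Chain via Fairlane Textiles S.p.A. (R2): 63% × 84% = 52.92% of Stonebridge Foods Inc.

52.92%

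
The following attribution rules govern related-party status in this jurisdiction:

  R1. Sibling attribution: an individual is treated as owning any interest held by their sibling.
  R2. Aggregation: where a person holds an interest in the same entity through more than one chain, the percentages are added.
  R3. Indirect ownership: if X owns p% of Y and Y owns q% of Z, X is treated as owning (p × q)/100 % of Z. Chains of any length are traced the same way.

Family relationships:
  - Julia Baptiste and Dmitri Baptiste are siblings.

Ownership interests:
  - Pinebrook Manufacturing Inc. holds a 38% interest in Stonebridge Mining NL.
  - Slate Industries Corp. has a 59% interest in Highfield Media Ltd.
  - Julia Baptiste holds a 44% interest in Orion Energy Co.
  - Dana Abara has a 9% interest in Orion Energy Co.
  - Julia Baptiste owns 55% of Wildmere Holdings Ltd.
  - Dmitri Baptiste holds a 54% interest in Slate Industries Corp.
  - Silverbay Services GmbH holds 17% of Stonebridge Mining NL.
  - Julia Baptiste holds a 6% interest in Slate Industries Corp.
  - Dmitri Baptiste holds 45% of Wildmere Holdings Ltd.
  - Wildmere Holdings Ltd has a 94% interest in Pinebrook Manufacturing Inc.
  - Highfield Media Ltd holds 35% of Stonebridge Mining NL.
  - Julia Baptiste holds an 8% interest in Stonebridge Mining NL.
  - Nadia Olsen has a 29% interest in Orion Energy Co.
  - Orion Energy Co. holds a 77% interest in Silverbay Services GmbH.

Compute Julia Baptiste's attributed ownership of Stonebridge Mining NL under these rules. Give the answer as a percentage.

61.8696%

By sibling attribution (R1), Julia Baptiste is treated as also owning Dmitri Baptiste's interest in Slate Industries Corp, giving 6% + 54% = 60%.
By sibling attribution (R1), Julia Baptiste is treated as also owning Dmitri Baptiste's interest in Wildmere Holdings Ltd, giving 55% + 45% = 100%.
Chain via Orion Energy Co. → Silverbay Services GmbH (R3): 44% × 77% × 17% = 5.7596% of Stonebridge Mining NL.
Chain via Slate Industries Corp. → Highfield Media Ltd (R3): 60% × 59% × 35% = 12.39% of Stonebridge Mining NL.
Chain via Wildmere Holdings Ltd → Pinebrook Manufacturing Inc. (R3): 100% × 94% × 38% = 35.72% of Stonebridge Mining NL.
Direct interest in Stonebridge Mining NL: 8%.
Aggregating (R2): 5.7596% + 12.39% + 35.72% + 8% = 61.8696%.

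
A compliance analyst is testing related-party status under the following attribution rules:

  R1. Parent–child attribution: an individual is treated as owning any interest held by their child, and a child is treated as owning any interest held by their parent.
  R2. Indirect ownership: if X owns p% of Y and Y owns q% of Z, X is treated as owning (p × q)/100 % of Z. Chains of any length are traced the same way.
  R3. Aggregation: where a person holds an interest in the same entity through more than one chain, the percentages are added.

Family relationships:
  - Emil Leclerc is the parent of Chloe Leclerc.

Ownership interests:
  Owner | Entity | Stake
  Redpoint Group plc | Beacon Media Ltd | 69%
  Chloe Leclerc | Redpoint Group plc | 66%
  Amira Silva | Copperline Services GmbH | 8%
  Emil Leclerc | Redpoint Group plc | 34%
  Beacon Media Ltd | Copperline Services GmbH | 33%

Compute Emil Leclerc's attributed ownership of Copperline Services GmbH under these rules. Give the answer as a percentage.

22.77%

By parent–child attribution (R1), Emil Leclerc is treated as also owning Chloe Leclerc's interest in Redpoint Group plc, giving 34% + 66% = 100%.
Chain via Redpoint Group plc → Beacon Media Ltd (R2): 100% × 69% × 33% = 22.77% of Copperline Services GmbH.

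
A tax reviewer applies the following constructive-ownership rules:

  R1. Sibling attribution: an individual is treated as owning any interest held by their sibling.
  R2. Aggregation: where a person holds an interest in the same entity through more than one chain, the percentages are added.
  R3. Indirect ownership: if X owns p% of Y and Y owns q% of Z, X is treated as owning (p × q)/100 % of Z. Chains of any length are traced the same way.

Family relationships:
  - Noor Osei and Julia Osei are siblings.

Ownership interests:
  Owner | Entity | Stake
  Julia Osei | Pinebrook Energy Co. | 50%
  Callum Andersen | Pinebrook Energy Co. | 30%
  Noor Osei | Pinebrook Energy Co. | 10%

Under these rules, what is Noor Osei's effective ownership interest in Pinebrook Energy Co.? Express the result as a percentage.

By sibling attribution (R1), Noor Osei is treated as also owning Julia Osei's interest in Pinebrook Energy Co, giving 10% + 50% = 60%.
Direct interest in Pinebrook Energy Co: 60%.

60%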